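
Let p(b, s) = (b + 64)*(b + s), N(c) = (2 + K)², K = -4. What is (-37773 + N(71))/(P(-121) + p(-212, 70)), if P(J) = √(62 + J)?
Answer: -793753304/441672315 + 37769*I*√59/441672315 ≈ -1.7972 + 0.00065684*I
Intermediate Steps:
N(c) = 4 (N(c) = (2 - 4)² = (-2)² = 4)
p(b, s) = (64 + b)*(b + s)
(-37773 + N(71))/(P(-121) + p(-212, 70)) = (-37773 + 4)/(√(62 - 121) + ((-212)² + 64*(-212) + 64*70 - 212*70)) = -37769/(√(-59) + (44944 - 13568 + 4480 - 14840)) = -37769/(I*√59 + 21016) = -37769/(21016 + I*√59)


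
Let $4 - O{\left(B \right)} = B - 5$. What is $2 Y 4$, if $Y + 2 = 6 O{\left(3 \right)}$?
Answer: $272$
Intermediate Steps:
$O{\left(B \right)} = 9 - B$ ($O{\left(B \right)} = 4 - \left(B - 5\right) = 4 - \left(-5 + B\right) = 9 - B$)
$Y = 34$ ($Y = -2 + 6 \left(9 - 3\right) = -2 + 6 \cdot 6 = -2 + 36 = 34$)
$2 Y 4 = 2 \cdot 34 \cdot 4 = 68 \cdot 4 = 272$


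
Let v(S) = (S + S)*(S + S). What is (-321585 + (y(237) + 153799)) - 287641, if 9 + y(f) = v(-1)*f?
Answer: -454488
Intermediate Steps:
v(S) = 4*S² (v(S) = (2*S)*(2*S) = 4*S²)
y(f) = -9 + 4*f (y(f) = -9 + (4*(-1)²)*f = -9 + (4*1)*f = -9 + 4*f)
(-321585 + (y(237) + 153799)) - 287641 = (-321585 + ((-9 + 4*237) + 153799)) - 287641 = (-321585 + ((-9 + 948) + 153799)) - 287641 = (-321585 + (939 + 153799)) - 287641 = (-321585 + 154738) - 287641 = -166847 - 287641 = -454488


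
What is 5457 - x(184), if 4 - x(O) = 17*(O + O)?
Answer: 11709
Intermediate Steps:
x(O) = 4 - 34*O (x(O) = 4 - 17*(O + O) = 4 - 17*2*O = 4 - 34*O)
5457 - x(184) = 5457 - (4 - 34*184) = 5457 - (4 - 6256) = 5457 - 1*(-6252) = 5457 + 6252 = 11709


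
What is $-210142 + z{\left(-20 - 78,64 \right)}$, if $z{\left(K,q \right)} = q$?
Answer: $-210078$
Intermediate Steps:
$-210142 + z{\left(-20 - 78,64 \right)} = -210142 + 64 = -210078$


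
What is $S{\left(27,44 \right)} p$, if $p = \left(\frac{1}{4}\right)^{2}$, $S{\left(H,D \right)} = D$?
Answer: $\frac{11}{4} \approx 2.75$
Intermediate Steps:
$p = \frac{1}{16}$ ($p = \left(\frac{1}{4}\right)^{2} = \frac{1}{16} \approx 0.0625$)
$S{\left(27,44 \right)} p = 44 \cdot \frac{1}{16} = \frac{11}{4}$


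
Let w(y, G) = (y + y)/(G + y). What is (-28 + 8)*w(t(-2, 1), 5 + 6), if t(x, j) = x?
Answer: 80/9 ≈ 8.8889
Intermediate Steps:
w(y, G) = 2*y/(G + y) (w(y, G) = (2*y)/(G + y) = 2*y/(G + y))
(-28 + 8)*w(t(-2, 1), 5 + 6) = (-28 + 8)*(2*(-2)/((5 + 6) - 2)) = -40*(-2)/(11 - 2) = -40*(-2)/9 = -20*(-4/9) = 80/9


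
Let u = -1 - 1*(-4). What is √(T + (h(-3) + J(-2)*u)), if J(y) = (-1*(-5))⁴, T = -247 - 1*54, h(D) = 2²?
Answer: √1578 ≈ 39.724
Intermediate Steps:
h(D) = 4
T = -301 (T = -247 - 54 = -301)
J(y) = 625 (J(y) = 5⁴ = 625)
u = 3 (u = -1 + 4 = 3)
√(T + (h(-3) + J(-2)*u)) = √(-301 + (4 + 625*3)) = √(-301 + (4 + 1875)) = √(-301 + 1879) = √1578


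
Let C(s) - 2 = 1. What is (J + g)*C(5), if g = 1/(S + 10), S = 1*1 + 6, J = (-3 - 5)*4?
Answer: -1629/17 ≈ -95.823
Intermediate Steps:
J = -32 (J = -8*4 = -32)
S = 7 (S = 1 + 6 = 7)
g = 1/17 (g = 1/(7 + 10) = 1/17 ≈ 0.058824)
C(s) = 3 (C(s) = 2 + 1 = 3)
(J + g)*C(5) = (-32 + 1/17)*3 = -543/17*3 = -1629/17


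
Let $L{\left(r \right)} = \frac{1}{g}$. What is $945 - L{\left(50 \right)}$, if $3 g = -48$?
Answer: $\frac{15121}{16} \approx 945.06$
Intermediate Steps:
$g = -16$ ($g = \frac{1}{3} \left(-48\right) = -16$)
$L{\left(r \right)} = - \frac{1}{16}$ ($L{\left(r \right)} = \frac{1}{-16} = - \frac{1}{16}$)
$945 - L{\left(50 \right)} = 945 - - \frac{1}{16} = 945 + \frac{1}{16} = \frac{15121}{16}$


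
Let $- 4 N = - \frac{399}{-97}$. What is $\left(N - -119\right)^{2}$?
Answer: $\frac{2095167529}{150544} \approx 13917.0$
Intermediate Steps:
$N = - \frac{399}{388}$ ($N = - \frac{\left(-399\right) \frac{1}{-97}}{4} = - \frac{\left(-399\right) \left(- \frac{1}{97}\right)}{4} = \left(- \frac{1}{4}\right) \frac{399}{97} = - \frac{399}{388} \approx -1.0284$)
$\left(N - -119\right)^{2} = \left(- \frac{399}{388} - -119\right)^{2} = \left(- \frac{399}{388} + \left(74 + 45\right)\right)^{2} = \left(- \frac{399}{388} + 119\right)^{2} = \left(\frac{45773}{388}\right)^{2} = \frac{2095167529}{150544}$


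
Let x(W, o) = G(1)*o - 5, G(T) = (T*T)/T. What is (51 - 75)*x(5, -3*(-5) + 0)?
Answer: -240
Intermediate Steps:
G(T) = T (G(T) = T²/T = T)
x(W, o) = -5 + o (x(W, o) = 1*o - 5 = o - 5 = -5 + o)
(51 - 75)*x(5, -3*(-5) + 0) = (51 - 75)*(-5 + (-3*(-5) + 0)) = -24*(-5 + (15 + 0)) = -24*(-5 + 15) = -24*10 = -240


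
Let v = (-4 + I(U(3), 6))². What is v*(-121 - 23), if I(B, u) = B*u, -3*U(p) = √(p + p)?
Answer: -5760 - 2304*√6 ≈ -11404.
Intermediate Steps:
U(p) = -√2*√p/3 (U(p) = -√(p + p)/3 = -√2*√p/3)
v = (-4 - 2*√6)² (v = (-4 - √2*√3/3*6)² = (-4 - √6/3*6)² = (-4 - 2*√6)² ≈ 79.192)
v*(-121 - 23) = (40 + 16*√6)*(-121 - 23) = (40 + 16*√6)*(-144) = -5760 - 2304*√6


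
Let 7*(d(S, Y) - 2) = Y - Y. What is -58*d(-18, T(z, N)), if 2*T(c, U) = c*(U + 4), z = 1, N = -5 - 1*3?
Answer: -116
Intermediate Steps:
N = -8 (N = -5 - 3 = -8)
T(c, U) = c*(4 + U)/2 (T(c, U) = (c*(U + 4))/2 = (c*(4 + U))/2 = c*(4 + U)/2)
d(S, Y) = 2 (d(S, Y) = 2 + (Y - Y)/7 = 2 + (⅐)*0 = 2 + 0 = 2)
-58*d(-18, T(z, N)) = -58*2 = -116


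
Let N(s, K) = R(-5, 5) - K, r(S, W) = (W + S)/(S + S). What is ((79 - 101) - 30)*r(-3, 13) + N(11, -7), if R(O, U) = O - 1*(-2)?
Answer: 272/3 ≈ 90.667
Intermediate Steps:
r(S, W) = (S + W)/(2*S) (r(S, W) = (S + W)/((2*S)) = (S + W)*(1/(2*S)) = (S + W)/(2*S))
R(O, U) = 2 + O (R(O, U) = O + 2 = 2 + O)
N(s, K) = -3 - K (N(s, K) = (2 - 5) - K = -3 - K)
((79 - 101) - 30)*r(-3, 13) + N(11, -7) = ((79 - 101) - 30)*((½)*(-3 + 13)/(-3)) + (-3 - 1*(-7)) = (-22 - 30)*((½)*(-⅓)*10) + (-3 + 7) = -52*(-5/3) + 4 = 260/3 + 4 = 272/3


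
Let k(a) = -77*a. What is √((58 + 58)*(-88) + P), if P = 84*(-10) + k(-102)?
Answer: I*√3194 ≈ 56.516*I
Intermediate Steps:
P = 7014 (P = 84*(-10) - 77*(-102) = -840 + 7854 = 7014)
√((58 + 58)*(-88) + P) = √((58 + 58)*(-88) + 7014) = √(116*(-88) + 7014) = √(-10208 + 7014) = √(-3194) = I*√3194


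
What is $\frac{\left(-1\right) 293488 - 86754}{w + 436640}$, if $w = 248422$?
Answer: $- \frac{190121}{342531} \approx -0.55505$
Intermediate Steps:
$\frac{\left(-1\right) 293488 - 86754}{w + 436640} = \frac{\left(-1\right) 293488 - 86754}{248422 + 436640} = \frac{-293488 - 86754}{685062} = \left(-380242\right) \frac{1}{685062} = - \frac{190121}{342531}$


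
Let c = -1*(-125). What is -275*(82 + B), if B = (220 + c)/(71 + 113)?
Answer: -184525/8 ≈ -23066.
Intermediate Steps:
c = 125
B = 15/8 (B = (220 + 125)/(71 + 113) = 345/184 = 345*(1/184) = 15/8 ≈ 1.8750)
-275*(82 + B) = -275*(82 + 15/8) = -275*671/8 = -184525/8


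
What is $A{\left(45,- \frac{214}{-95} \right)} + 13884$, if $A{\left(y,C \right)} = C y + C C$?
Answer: $\frac{126263746}{9025} \approx 13990.0$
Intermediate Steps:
$A{\left(y,C \right)} = C^{2} + C y$ ($A{\left(y,C \right)} = C y + C^{2} = C^{2} + C y$)
$A{\left(45,- \frac{214}{-95} \right)} + 13884 = - \frac{214}{-95} \left(- \frac{214}{-95} + 45\right) + 13884 = \left(-214\right) \left(- \frac{1}{95}\right) \left(\left(-214\right) \left(- \frac{1}{95}\right) + 45\right) + 13884 = \frac{214 \left(\frac{214}{95} + 45\right)}{95} + 13884 = \frac{214}{95} \cdot \frac{4489}{95} + 13884 = \frac{960646}{9025} + 13884 = \frac{126263746}{9025}$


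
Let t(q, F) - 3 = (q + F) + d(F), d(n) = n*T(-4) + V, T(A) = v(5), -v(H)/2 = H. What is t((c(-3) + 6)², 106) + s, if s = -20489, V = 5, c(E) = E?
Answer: -21426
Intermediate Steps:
v(H) = -2*H
T(A) = -10 (T(A) = -2*5 = -10)
d(n) = 5 - 10*n (d(n) = n*(-10) + 5 = -10*n + 5 = 5 - 10*n)
t(q, F) = 8 + q - 9*F (t(q, F) = 3 + ((q + F) + (5 - 10*F)) = 3 + ((F + q) + (5 - 10*F)) = 3 + (5 + q - 9*F) = 8 + q - 9*F)
t((c(-3) + 6)², 106) + s = (8 + (-3 + 6)² - 9*106) - 20489 = (8 + 3² - 954) - 20489 = (8 + 9 - 954) - 20489 = -937 - 20489 = -21426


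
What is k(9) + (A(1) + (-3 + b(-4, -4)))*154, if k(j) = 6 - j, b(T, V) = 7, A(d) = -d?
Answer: 459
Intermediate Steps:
k(9) + (A(1) + (-3 + b(-4, -4)))*154 = (6 - 1*9) + (-1*1 + (-3 + 7))*154 = (6 - 9) + (-1 + 4)*154 = -3 + 3*154 = -3 + 462 = 459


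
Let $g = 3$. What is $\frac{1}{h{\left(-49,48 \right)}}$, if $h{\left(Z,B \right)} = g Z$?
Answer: $- \frac{1}{147} \approx -0.0068027$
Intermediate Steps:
$h{\left(Z,B \right)} = 3 Z$
$\frac{1}{h{\left(-49,48 \right)}} = \frac{1}{3 \left(-49\right)} = \frac{1}{-147} = - \frac{1}{147}$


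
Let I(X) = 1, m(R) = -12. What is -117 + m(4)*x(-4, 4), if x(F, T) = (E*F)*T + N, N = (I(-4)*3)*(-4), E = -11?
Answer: -2085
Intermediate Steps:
N = -12 (N = (1*3)*(-4) = 3*(-4) = -12)
x(F, T) = -12 - 11*F*T (x(F, T) = (-11*F)*T - 12 = -11*F*T - 12 = -12 - 11*F*T)
-117 + m(4)*x(-4, 4) = -117 - 12*(-12 - 11*(-4)*4) = -117 - 12*(-12 + 176) = -117 - 12*164 = -117 - 1968 = -2085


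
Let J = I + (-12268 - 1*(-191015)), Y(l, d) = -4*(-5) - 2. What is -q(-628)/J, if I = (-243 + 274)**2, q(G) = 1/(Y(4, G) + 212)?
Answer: -1/41332840 ≈ -2.4194e-8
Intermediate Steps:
Y(l, d) = 18 (Y(l, d) = 20 - 2 = 18)
q(G) = 1/230 (q(G) = 1/(18 + 212) = 1/230)
I = 961 (I = 31**2 = 961)
J = 179708 (J = 961 + (-12268 - 1*(-191015)) = 961 + (-12268 + 191015) = 961 + 178747 = 179708)
-q(-628)/J = -1/(230*179708) = -1*1/41332840 = -1/41332840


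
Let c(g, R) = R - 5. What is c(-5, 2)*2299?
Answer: -6897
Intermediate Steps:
c(g, R) = -5 + R
c(-5, 2)*2299 = (-5 + 2)*2299 = -3*2299 = -6897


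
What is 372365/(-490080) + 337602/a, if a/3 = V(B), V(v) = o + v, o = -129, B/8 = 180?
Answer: 1214722049/14277664 ≈ 85.078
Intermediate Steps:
B = 1440 (B = 8*180 = 1440)
V(v) = -129 + v
a = 3933 (a = 3*(-129 + 1440) = 3*1311 = 3933)
372365/(-490080) + 337602/a = 372365/(-490080) + 337602/3933 = 372365*(-1/490080) + 337602*(1/3933) = -74473/98016 + 112534/1311 = 1214722049/14277664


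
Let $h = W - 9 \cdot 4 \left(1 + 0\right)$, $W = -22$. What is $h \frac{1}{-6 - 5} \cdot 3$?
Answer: $\frac{174}{11} \approx 15.818$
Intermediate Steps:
$h = -58$ ($h = -22 - 9 \cdot 4 \left(1 + 0\right) = -22 - 9 \cdot 4 \cdot 1 = -22 - 36 = -58$)
$h \frac{1}{-6 - 5} \cdot 3 = - 58 \frac{1}{-6 - 5} \cdot 3 = - 58 \frac{1}{-11} \cdot 3 = - 58 \left(\left(- \frac{1}{11}\right) 3\right) = \left(-58\right) \left(- \frac{3}{11}\right) = \frac{174}{11}$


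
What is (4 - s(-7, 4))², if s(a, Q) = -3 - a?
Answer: 0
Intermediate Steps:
(4 - s(-7, 4))² = (4 - (-3 - 1*(-7)))² = (4 - (-3 + 7))² = (4 - 1*4)² = (4 - 4)² = 0² = 0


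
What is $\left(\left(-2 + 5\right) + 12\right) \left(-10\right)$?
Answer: $-150$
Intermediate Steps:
$\left(\left(-2 + 5\right) + 12\right) \left(-10\right) = \left(3 + 12\right) \left(-10\right) = 15 \left(-10\right) = -150$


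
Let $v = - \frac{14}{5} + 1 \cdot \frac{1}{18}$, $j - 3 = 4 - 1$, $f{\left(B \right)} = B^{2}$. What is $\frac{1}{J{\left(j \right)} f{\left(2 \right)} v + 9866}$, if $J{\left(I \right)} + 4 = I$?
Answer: $\frac{45}{442982} \approx 0.00010158$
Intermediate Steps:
$j = 6$ ($j = 3 + \left(4 - 1\right) = 3 + 3 = 6$)
$v = - \frac{247}{90}$ ($v = \left(-14\right) \frac{1}{5} + 1 \cdot \frac{1}{18} = - \frac{14}{5} + \frac{1}{18} = - \frac{247}{90} \approx -2.7444$)
$J{\left(I \right)} = -4 + I$
$\frac{1}{J{\left(j \right)} f{\left(2 \right)} v + 9866} = \frac{1}{\left(-4 + 6\right) 2^{2} \left(- \frac{247}{90}\right) + 9866} = \frac{1}{2 \cdot 4 \left(- \frac{247}{90}\right) + 9866} = \frac{1}{8 \left(- \frac{247}{90}\right) + 9866} = \frac{1}{- \frac{988}{45} + 9866} = \frac{1}{\frac{442982}{45}} = \frac{45}{442982}$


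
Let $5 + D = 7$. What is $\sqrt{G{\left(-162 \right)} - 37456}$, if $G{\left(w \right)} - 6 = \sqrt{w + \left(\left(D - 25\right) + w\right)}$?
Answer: $\sqrt{-37450 + i \sqrt{347}} \approx 0.0481 + 193.52 i$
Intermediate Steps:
$D = 2$ ($D = -5 + 7 = 2$)
$G{\left(w \right)} = 6 + \sqrt{-23 + 2 w}$ ($G{\left(w \right)} = 6 + \sqrt{w + \left(\left(2 - 25\right) + w\right)} = 6 + \sqrt{w + \left(-23 + w\right)} = 6 + \sqrt{-23 + 2 w}$)
$\sqrt{G{\left(-162 \right)} - 37456} = \sqrt{\left(6 + \sqrt{-23 + 2 \left(-162\right)}\right) - 37456} = \sqrt{\left(6 + \sqrt{-23 - 324}\right) - 37456} = \sqrt{\left(6 + \sqrt{-347}\right) - 37456} = \sqrt{\left(6 + i \sqrt{347}\right) - 37456} = \sqrt{-37450 + i \sqrt{347}}$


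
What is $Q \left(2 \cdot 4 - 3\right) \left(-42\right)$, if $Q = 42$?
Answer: $-8820$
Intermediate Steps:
$Q \left(2 \cdot 4 - 3\right) \left(-42\right) = 42 \left(2 \cdot 4 - 3\right) \left(-42\right) = 42 \left(8 - 3\right) \left(-42\right) = 42 \cdot 5 \left(-42\right) = 210 \left(-42\right) = -8820$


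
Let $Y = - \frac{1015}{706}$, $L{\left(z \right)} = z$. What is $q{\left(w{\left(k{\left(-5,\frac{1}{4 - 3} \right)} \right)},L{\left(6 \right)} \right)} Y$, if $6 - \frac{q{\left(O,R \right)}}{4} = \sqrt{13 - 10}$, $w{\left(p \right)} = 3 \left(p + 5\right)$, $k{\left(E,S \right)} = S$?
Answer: $- \frac{12180}{353} + \frac{2030 \sqrt{3}}{353} \approx -24.544$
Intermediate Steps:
$w{\left(p \right)} = 15 + 3 p$ ($w{\left(p \right)} = 3 \left(5 + p\right) = 15 + 3 p$)
$Y = - \frac{1015}{706}$ ($Y = \left(-1015\right) \frac{1}{706} = - \frac{1015}{706} \approx -1.4377$)
$q{\left(O,R \right)} = 24 - 4 \sqrt{3}$ ($q{\left(O,R \right)} = 24 - 4 \sqrt{13 - 10} = 24 - 4 \sqrt{3}$)
$q{\left(w{\left(k{\left(-5,\frac{1}{4 - 3} \right)} \right)},L{\left(6 \right)} \right)} Y = \left(24 - 4 \sqrt{3}\right) \left(- \frac{1015}{706}\right) = - \frac{12180}{353} + \frac{2030 \sqrt{3}}{353}$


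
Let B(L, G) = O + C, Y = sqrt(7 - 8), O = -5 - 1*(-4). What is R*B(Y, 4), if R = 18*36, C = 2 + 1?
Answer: 1296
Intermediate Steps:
C = 3
O = -1 (O = -5 + 4 = -1)
R = 648
Y = I (Y = sqrt(-1) = I ≈ 1.0*I)
B(L, G) = 2 (B(L, G) = -1 + 3 = 2)
R*B(Y, 4) = 648*2 = 1296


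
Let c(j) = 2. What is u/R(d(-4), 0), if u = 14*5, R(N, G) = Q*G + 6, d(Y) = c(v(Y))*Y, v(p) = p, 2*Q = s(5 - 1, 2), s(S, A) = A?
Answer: 35/3 ≈ 11.667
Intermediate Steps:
Q = 1 (Q = (1/2)*2 = 1)
d(Y) = 2*Y
R(N, G) = 6 + G (R(N, G) = 1*G + 6 = G + 6 = 6 + G)
u = 70
u/R(d(-4), 0) = 70/(6 + 0) = 70/6 = 70*(1/6) = 35/3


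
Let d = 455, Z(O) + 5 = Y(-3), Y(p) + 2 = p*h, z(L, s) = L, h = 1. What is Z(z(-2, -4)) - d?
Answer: -465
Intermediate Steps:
Y(p) = -2 + p (Y(p) = -2 + p*1 = -2 + p)
Z(O) = -10 (Z(O) = -5 + (-2 - 3) = -5 - 5 = -10)
Z(z(-2, -4)) - d = -10 - 1*455 = -10 - 455 = -465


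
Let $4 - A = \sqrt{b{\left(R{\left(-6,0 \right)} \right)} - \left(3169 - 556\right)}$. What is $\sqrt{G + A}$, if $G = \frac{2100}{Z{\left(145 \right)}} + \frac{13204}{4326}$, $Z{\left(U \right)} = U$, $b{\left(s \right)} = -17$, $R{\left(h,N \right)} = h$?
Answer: $\frac{\sqrt{84733262502 - 3934676529 i \sqrt{2630}}}{62727} \approx 6.2111 - 4.1283 i$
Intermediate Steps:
$G = \frac{1099918}{62727}$ ($G = \frac{2100}{145} + \frac{13204}{4326} = 2100 \cdot \frac{1}{145} + 13204 \cdot \frac{1}{4326} = \frac{420}{29} + \frac{6602}{2163} = \frac{1099918}{62727} \approx 17.535$)
$A = 4 - i \sqrt{2630}$ ($A = 4 - \sqrt{-17 - \left(3169 - 556\right)} = 4 - \sqrt{-17 - 2613} = 4 - \sqrt{-2630} = 4 - i \sqrt{2630} \approx 4.0 - 51.284 i$)
$\sqrt{G + A} = \sqrt{\frac{1099918}{62727} + \left(4 - i \sqrt{2630}\right)} = \sqrt{\frac{1350826}{62727} - i \sqrt{2630}}$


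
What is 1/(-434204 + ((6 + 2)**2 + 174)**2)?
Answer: -1/377560 ≈ -2.6486e-6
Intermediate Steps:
1/(-434204 + ((6 + 2)**2 + 174)**2) = 1/(-434204 + (8**2 + 174)**2) = 1/(-434204 + (64 + 174)**2) = 1/(-434204 + 238**2) = 1/(-434204 + 56644) = 1/(-377560) = -1/377560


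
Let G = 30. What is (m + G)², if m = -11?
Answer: 361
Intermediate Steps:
(m + G)² = (-11 + 30)² = 19² = 361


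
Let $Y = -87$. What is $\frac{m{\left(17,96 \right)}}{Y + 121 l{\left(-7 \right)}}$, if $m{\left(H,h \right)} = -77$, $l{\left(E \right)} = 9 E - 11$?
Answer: $\frac{77}{9041} \approx 0.0085168$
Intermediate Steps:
$l{\left(E \right)} = -11 + 9 E$
$\frac{m{\left(17,96 \right)}}{Y + 121 l{\left(-7 \right)}} = - \frac{77}{-87 + 121 \left(-11 + 9 \left(-7\right)\right)} = - \frac{77}{-87 + 121 \left(-11 - 63\right)} = - \frac{77}{-87 + 121 \left(-74\right)} = - \frac{77}{-87 - 8954} = - \frac{77}{-9041} = \left(-77\right) \left(- \frac{1}{9041}\right) = \frac{77}{9041}$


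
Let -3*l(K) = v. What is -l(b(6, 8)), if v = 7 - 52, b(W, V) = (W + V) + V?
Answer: -15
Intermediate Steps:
b(W, V) = W + 2*V (b(W, V) = (V + W) + V = W + 2*V)
v = -45
l(K) = 15 (l(K) = -⅓*(-45) = 15)
-l(b(6, 8)) = -1*15 = -15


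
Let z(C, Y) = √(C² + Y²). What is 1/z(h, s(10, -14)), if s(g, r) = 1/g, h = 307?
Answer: 10*√9424901/9424901 ≈ 0.0032573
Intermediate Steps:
1/z(h, s(10, -14)) = 1/(√(307² + (1/10)²)) = 1/(√(94249 + (⅒)²)) = 1/(√(94249 + 1/100)) = 1/(√(9424901/100)) = 1/(√9424901/10) = 10*√9424901/9424901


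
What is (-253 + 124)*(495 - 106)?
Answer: -50181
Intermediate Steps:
(-253 + 124)*(495 - 106) = -129*389 = -50181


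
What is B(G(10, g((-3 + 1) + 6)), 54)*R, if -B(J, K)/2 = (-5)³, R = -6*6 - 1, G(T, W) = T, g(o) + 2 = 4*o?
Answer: -9250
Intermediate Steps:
g(o) = -2 + 4*o
R = -37 (R = -36 - 1 = -37)
B(J, K) = 250 (B(J, K) = -2*(-5)³ = -2*(-125) = 250)
B(G(10, g((-3 + 1) + 6)), 54)*R = 250*(-37) = -9250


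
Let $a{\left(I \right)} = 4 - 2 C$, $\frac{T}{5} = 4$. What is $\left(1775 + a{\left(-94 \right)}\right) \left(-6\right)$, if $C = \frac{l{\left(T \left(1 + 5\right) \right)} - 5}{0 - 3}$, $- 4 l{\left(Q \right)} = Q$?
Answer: $-10534$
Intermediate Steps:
$T = 20$ ($T = 5 \cdot 4 = 20$)
$l{\left(Q \right)} = - \frac{Q}{4}$
$C = \frac{35}{3}$ ($C = \frac{- \frac{20 \left(1 + 5\right)}{4} - 5}{0 - 3} = \frac{- \frac{20 \cdot 6}{4} - 5}{-3} = \left(\left(- \frac{1}{4}\right) 120 - 5\right) \left(- \frac{1}{3}\right) = \left(-30 - 5\right) \left(- \frac{1}{3}\right) = \left(-35\right) \left(- \frac{1}{3}\right) = \frac{35}{3} \approx 11.667$)
$a{\left(I \right)} = - \frac{58}{3}$ ($a{\left(I \right)} = 4 - \frac{70}{3} = - \frac{58}{3}$)
$\left(1775 + a{\left(-94 \right)}\right) \left(-6\right) = \left(1775 - \frac{58}{3}\right) \left(-6\right) = \frac{5267}{3} \left(-6\right) = -10534$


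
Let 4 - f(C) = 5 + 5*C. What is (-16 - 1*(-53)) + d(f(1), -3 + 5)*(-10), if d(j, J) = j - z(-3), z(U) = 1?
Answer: 107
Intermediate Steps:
f(C) = -1 - 5*C (f(C) = 4 - (5 + 5*C) = 4 + (-5 - 5*C) = -1 - 5*C)
d(j, J) = -1 + j (d(j, J) = j - 1*1 = j - 1 = -1 + j)
(-16 - 1*(-53)) + d(f(1), -3 + 5)*(-10) = (-16 - 1*(-53)) + (-1 + (-1 - 5*1))*(-10) = (-16 + 53) + (-1 + (-1 - 5))*(-10) = 37 + (-1 - 6)*(-10) = 37 - 7*(-10) = 37 + 70 = 107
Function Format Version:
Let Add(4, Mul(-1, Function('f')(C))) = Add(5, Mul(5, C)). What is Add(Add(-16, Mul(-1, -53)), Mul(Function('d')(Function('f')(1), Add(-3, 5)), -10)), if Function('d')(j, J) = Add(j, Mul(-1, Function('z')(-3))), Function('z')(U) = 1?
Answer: 107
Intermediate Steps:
Function('f')(C) = Add(-1, Mul(-5, C)) (Function('f')(C) = Add(4, Mul(-1, Add(5, Mul(5, C)))) = Add(4, Add(-5, Mul(-5, C))) = Add(-1, Mul(-5, C)))
Function('d')(j, J) = Add(-1, j) (Function('d')(j, J) = Add(j, Mul(-1, 1)) = Add(j, -1) = Add(-1, j))
Add(Add(-16, Mul(-1, -53)), Mul(Function('d')(Function('f')(1), Add(-3, 5)), -10)) = Add(Add(-16, Mul(-1, -53)), Mul(Add(-1, Add(-1, Mul(-5, 1))), -10)) = Add(Add(-16, 53), Mul(Add(-1, Add(-1, -5)), -10)) = Add(37, Mul(Add(-1, -6), -10)) = Add(37, Mul(-7, -10)) = Add(37, 70) = 107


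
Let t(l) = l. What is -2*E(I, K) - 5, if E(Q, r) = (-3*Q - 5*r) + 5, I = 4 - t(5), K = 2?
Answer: -1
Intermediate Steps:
I = -1 (I = 4 - 1*5 = 4 - 5 = -1)
E(Q, r) = 5 - 5*r - 3*Q (E(Q, r) = (-5*r - 3*Q) + 5 = 5 - 5*r - 3*Q)
-2*E(I, K) - 5 = -2*(5 - 5*2 - 3*(-1)) - 5 = -2*(5 - 10 + 3) - 5 = -2*(-2) - 5 = 4 - 5 = -1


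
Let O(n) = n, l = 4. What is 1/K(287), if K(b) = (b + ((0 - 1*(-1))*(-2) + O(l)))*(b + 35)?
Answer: 1/93058 ≈ 1.0746e-5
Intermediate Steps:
K(b) = (2 + b)*(35 + b) (K(b) = (b + ((0 - 1*(-1))*(-2) + 4))*(b + 35) = (b + ((0 + 1)*(-2) + 4))*(35 + b) = (b + (1*(-2) + 4))*(35 + b) = (b + (-2 + 4))*(35 + b) = (b + 2)*(35 + b) = (2 + b)*(35 + b))
1/K(287) = 1/(70 + 287² + 37*287) = 1/(70 + 82369 + 10619) = 1/93058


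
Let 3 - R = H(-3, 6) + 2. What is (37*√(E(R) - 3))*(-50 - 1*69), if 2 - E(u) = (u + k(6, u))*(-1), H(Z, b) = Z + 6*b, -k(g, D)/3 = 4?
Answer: -13209*I*√5 ≈ -29536.0*I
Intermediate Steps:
k(g, D) = -12 (k(g, D) = -3*4 = -12)
R = -32 (R = 3 - ((-3 + 6*6) + 2) = 3 - ((-3 + 36) + 2) = 3 - (33 + 2) = 3 - 1*35 = 3 - 35 = -32)
E(u) = -10 + u (E(u) = 2 - (u - 12)*(-1) = 2 - (-12 + u)*(-1) = 2 - (12 - u) = 2 + (-12 + u) = -10 + u)
(37*√(E(R) - 3))*(-50 - 1*69) = (37*√((-10 - 32) - 3))*(-50 - 1*69) = (37*√(-42 - 3))*(-50 - 69) = (37*√(-45))*(-119) = (37*(3*I*√5))*(-119) = (111*I*√5)*(-119) = -13209*I*√5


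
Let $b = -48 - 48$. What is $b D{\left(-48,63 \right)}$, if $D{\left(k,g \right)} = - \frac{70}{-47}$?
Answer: $- \frac{6720}{47} \approx -142.98$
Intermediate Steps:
$D{\left(k,g \right)} = \frac{70}{47}$ ($D{\left(k,g \right)} = \left(-70\right) \left(- \frac{1}{47}\right) = \frac{70}{47}$)
$b = -96$ ($b = -48 - 48 = -96$)
$b D{\left(-48,63 \right)} = \left(-96\right) \frac{70}{47} = - \frac{6720}{47}$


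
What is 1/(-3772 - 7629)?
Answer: -1/11401 ≈ -8.7712e-5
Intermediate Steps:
1/(-3772 - 7629) = 1/(-11401) = -1/11401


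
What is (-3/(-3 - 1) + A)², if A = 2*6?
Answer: 2601/16 ≈ 162.56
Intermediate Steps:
A = 12
(-3/(-3 - 1) + A)² = (-3/(-3 - 1) + 12)² = (-3/(-4) + 12)² = (-3*(-¼) + 12)² = (¾ + 12)² = (51/4)² = 2601/16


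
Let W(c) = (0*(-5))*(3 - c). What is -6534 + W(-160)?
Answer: -6534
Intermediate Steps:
W(c) = 0 (W(c) = 0*(3 - c) = 0)
-6534 + W(-160) = -6534 + 0 = -6534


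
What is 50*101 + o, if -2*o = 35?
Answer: 10065/2 ≈ 5032.5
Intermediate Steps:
o = -35/2 (o = -1/2*35 = -35/2 ≈ -17.500)
50*101 + o = 50*101 - 35/2 = 5050 - 35/2 = 10065/2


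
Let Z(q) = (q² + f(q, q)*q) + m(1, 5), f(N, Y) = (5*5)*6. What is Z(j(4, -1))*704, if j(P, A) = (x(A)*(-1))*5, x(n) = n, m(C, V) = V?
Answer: 549120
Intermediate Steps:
f(N, Y) = 150 (f(N, Y) = 25*6 = 150)
j(P, A) = -5*A (j(P, A) = (A*(-1))*5 = -A*5 = -5*A)
Z(q) = 5 + q² + 150*q (Z(q) = (q² + 150*q) + 5 = 5 + q² + 150*q)
Z(j(4, -1))*704 = (5 + (-5*(-1))² + 150*(-5*(-1)))*704 = (5 + 5² + 150*5)*704 = (5 + 25 + 750)*704 = 780*704 = 549120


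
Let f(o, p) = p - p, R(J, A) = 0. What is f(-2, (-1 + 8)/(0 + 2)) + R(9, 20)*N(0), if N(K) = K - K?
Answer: 0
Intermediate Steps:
N(K) = 0
f(o, p) = 0
f(-2, (-1 + 8)/(0 + 2)) + R(9, 20)*N(0) = 0 + 0*0 = 0 + 0 = 0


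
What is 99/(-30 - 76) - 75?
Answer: -8049/106 ≈ -75.934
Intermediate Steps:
99/(-30 - 76) - 75 = 99/(-106) - 75 = 99*(-1/106) - 75 = -99/106 - 75 = -8049/106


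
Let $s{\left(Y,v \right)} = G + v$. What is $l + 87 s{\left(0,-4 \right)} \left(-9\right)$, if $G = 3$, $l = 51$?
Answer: $834$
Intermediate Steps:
$s{\left(Y,v \right)} = 3 + v$
$l + 87 s{\left(0,-4 \right)} \left(-9\right) = 51 + 87 \left(3 - 4\right) \left(-9\right) = 51 + 87 \left(\left(-1\right) \left(-9\right)\right) = 51 + 87 \cdot 9 = 51 + 783 = 834$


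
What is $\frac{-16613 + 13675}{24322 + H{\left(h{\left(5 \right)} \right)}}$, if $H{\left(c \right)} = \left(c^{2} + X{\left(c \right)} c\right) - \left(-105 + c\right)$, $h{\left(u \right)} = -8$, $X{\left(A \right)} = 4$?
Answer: $- \frac{2938}{24467} \approx -0.12008$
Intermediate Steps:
$H{\left(c \right)} = 105 + c^{2} + 3 c$ ($H{\left(c \right)} = \left(c^{2} + 4 c\right) - \left(-105 + c\right) = 105 + c^{2} + 3 c$)
$\frac{-16613 + 13675}{24322 + H{\left(h{\left(5 \right)} \right)}} = \frac{-16613 + 13675}{24322 + \left(105 + \left(-8\right)^{2} + 3 \left(-8\right)\right)} = - \frac{2938}{24322 + \left(105 + 64 - 24\right)} = - \frac{2938}{24322 + 145} = - \frac{2938}{24467}$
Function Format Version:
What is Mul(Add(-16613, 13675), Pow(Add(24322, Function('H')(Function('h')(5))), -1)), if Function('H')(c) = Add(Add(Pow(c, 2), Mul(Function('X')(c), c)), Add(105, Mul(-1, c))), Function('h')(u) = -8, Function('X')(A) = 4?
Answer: Rational(-2938, 24467) ≈ -0.12008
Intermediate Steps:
Function('H')(c) = Add(105, Pow(c, 2), Mul(3, c)) (Function('H')(c) = Add(Add(Pow(c, 2), Mul(4, c)), Add(105, Mul(-1, c))) = Add(105, Pow(c, 2), Mul(3, c)))
Mul(Add(-16613, 13675), Pow(Add(24322, Function('H')(Function('h')(5))), -1)) = Mul(Add(-16613, 13675), Pow(Add(24322, Add(105, Pow(-8, 2), Mul(3, -8))), -1)) = Mul(-2938, Pow(Add(24322, Add(105, 64, -24)), -1)) = Mul(-2938, Pow(Add(24322, 145), -1)) = Mul(-2938, Pow(24467, -1)) = Mul(-2938, Rational(1, 24467)) = Rational(-2938, 24467)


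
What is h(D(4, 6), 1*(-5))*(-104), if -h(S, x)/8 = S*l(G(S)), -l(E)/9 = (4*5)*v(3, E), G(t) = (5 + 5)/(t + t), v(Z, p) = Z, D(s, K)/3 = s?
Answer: -5391360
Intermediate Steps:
D(s, K) = 3*s
G(t) = 5/t (G(t) = 10/((2*t)) = 10*(1/(2*t)) = 5/t)
l(E) = -540 (l(E) = -9*4*5*3 = -180*3 = -9*60 = -540)
h(S, x) = 4320*S (h(S, x) = -8*S*(-540) = -(-4320)*S = 4320*S)
h(D(4, 6), 1*(-5))*(-104) = (4320*(3*4))*(-104) = (4320*12)*(-104) = 51840*(-104) = -5391360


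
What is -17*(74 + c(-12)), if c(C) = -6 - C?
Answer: -1360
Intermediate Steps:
-17*(74 + c(-12)) = -17*(74 + (-6 - 1*(-12))) = -17*(74 + (-6 + 12)) = -17*(74 + 6) = -17*80 = -1360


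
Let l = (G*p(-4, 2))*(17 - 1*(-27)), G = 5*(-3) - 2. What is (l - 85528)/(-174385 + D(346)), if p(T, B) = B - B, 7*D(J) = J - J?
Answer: 85528/174385 ≈ 0.49046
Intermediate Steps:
G = -17 (G = -15 - 2 = -17)
D(J) = 0 (D(J) = (J - J)/7 = (⅐)*0 = 0)
p(T, B) = 0
l = 0 (l = (-17*0)*(17 - 1*(-27)) = 0*(17 + 27) = 0*44 = 0)
(l - 85528)/(-174385 + D(346)) = (0 - 85528)/(-174385 + 0) = -85528/(-174385) = -85528*(-1/174385) = 85528/174385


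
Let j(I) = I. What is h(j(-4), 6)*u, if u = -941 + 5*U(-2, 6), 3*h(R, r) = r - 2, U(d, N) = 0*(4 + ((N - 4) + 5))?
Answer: -3764/3 ≈ -1254.7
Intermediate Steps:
U(d, N) = 0 (U(d, N) = 0*(4 + ((-4 + N) + 5)) = 0*(4 + (1 + N)) = 0*(5 + N) = 0)
h(R, r) = -2/3 + r/3 (h(R, r) = (r - 2)/3 = (-2 + r)/3 = -2/3 + r/3)
u = -941 (u = -941 + 5*0 = -941 + 0 = -941)
h(j(-4), 6)*u = (-2/3 + (1/3)*6)*(-941) = (-2/3 + 2)*(-941) = (4/3)*(-941) = -3764/3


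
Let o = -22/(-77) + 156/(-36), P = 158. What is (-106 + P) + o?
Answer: 1007/21 ≈ 47.952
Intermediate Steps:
o = -85/21 (o = -22*(-1/77) + 156*(-1/36) = 2/7 - 13/3 = -85/21 ≈ -4.0476)
(-106 + P) + o = (-106 + 158) - 85/21 = 52 - 85/21 = 1007/21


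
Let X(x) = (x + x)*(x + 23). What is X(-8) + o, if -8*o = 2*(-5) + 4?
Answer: -957/4 ≈ -239.25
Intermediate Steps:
o = 3/4 (o = -(2*(-5) + 4)/8 = -(-10 + 4)/8 = -1/8*(-6) = 3/4 ≈ 0.75000)
X(x) = 2*x*(23 + x) (X(x) = (2*x)*(23 + x) = 2*x*(23 + x))
X(-8) + o = 2*(-8)*(23 - 8) + 3/4 = 2*(-8)*15 + 3/4 = -240 + 3/4 = -957/4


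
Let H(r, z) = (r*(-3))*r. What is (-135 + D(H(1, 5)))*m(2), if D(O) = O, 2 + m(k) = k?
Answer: 0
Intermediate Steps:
m(k) = -2 + k
H(r, z) = -3*r² (H(r, z) = (-3*r)*r = -3*r²)
(-135 + D(H(1, 5)))*m(2) = (-135 - 3*1²)*(-2 + 2) = (-135 - 3*1)*0 = (-135 - 3)*0 = -138*0 = 0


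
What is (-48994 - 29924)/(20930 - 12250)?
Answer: -5637/620 ≈ -9.0919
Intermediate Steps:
(-48994 - 29924)/(20930 - 12250) = -78918/8680 = -78918*1/8680 = -5637/620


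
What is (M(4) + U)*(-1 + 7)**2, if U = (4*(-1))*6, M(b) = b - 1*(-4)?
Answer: -576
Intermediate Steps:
M(b) = 4 + b (M(b) = b + 4 = 4 + b)
U = -24 (U = -4*6 = -24)
(M(4) + U)*(-1 + 7)**2 = ((4 + 4) - 24)*(-1 + 7)**2 = (8 - 24)*6**2 = -16*36 = -576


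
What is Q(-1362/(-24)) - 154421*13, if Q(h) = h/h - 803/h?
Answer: -455699356/227 ≈ -2.0075e+6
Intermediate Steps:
Q(h) = 1 - 803/h
Q(-1362/(-24)) - 154421*13 = (-803 - 1362/(-24))/((-1362/(-24))) - 154421*13 = (-803 - 1362*(-1/24))/((-1362*(-1/24))) - 2007473 = (-803 + 227/4)/(227/4) - 2007473 = (4/227)*(-2985/4) - 2007473 = -2985/227 - 2007473 = -455699356/227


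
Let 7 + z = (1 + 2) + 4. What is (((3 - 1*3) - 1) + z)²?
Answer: 1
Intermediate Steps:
z = 0 (z = -7 + ((1 + 2) + 4) = -7 + (3 + 4) = -7 + 7 = 0)
(((3 - 1*3) - 1) + z)² = (((3 - 1*3) - 1) + 0)² = (((3 - 3) - 1) + 0)² = ((0 - 1) + 0)² = (-1 + 0)² = (-1)² = 1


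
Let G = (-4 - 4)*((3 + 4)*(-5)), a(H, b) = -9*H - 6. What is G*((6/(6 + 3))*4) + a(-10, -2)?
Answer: 2492/3 ≈ 830.67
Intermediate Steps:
a(H, b) = -6 - 9*H
G = 280 (G = -56*(-5) = -8*(-35) = 280)
G*((6/(6 + 3))*4) + a(-10, -2) = 280*((6/(6 + 3))*4) + (-6 - 9*(-10)) = 280*((6/9)*4) + (-6 + 90) = 280*(((⅑)*6)*4) + 84 = 280*((⅔)*4) + 84 = 280*(8/3) + 84 = 2240/3 + 84 = 2492/3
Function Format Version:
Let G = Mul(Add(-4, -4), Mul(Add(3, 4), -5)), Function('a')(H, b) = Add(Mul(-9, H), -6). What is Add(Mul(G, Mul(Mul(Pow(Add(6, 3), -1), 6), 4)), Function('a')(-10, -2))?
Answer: Rational(2492, 3) ≈ 830.67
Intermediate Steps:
Function('a')(H, b) = Add(-6, Mul(-9, H))
G = 280 (G = Mul(-8, Mul(7, -5)) = Mul(-8, -35) = 280)
Add(Mul(G, Mul(Mul(Pow(Add(6, 3), -1), 6), 4)), Function('a')(-10, -2)) = Add(Mul(280, Mul(Mul(Pow(Add(6, 3), -1), 6), 4)), Add(-6, Mul(-9, -10))) = Add(Mul(280, Mul(Mul(Pow(9, -1), 6), 4)), Add(-6, 90)) = Add(Mul(280, Mul(Mul(Rational(1, 9), 6), 4)), 84) = Add(Mul(280, Mul(Rational(2, 3), 4)), 84) = Add(Mul(280, Rational(8, 3)), 84) = Add(Rational(2240, 3), 84) = Rational(2492, 3)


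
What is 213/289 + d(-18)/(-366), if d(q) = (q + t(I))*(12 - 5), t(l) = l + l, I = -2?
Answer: 61232/52887 ≈ 1.1578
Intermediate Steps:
t(l) = 2*l
d(q) = -28 + 7*q (d(q) = (q + 2*(-2))*(12 - 5) = (q - 4)*7 = (-4 + q)*7 = -28 + 7*q)
213/289 + d(-18)/(-366) = 213/289 + (-28 + 7*(-18))/(-366) = 213*(1/289) + (-28 - 126)*(-1/366) = 213/289 - 154*(-1/366) = 213/289 + 77/183 = 61232/52887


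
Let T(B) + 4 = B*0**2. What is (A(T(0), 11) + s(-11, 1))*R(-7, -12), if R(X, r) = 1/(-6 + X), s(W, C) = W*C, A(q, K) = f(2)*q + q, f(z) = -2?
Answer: 7/13 ≈ 0.53846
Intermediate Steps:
T(B) = -4 (T(B) = -4 + B*0**2 = -4 + B*0 = -4 + 0 = -4)
A(q, K) = -q (A(q, K) = -2*q + q = -q)
s(W, C) = C*W
(A(T(0), 11) + s(-11, 1))*R(-7, -12) = (-1*(-4) + 1*(-11))/(-6 - 7) = (4 - 11)/(-13) = -7*(-1/13) = 7/13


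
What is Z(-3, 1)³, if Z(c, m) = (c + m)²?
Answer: 64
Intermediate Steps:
Z(-3, 1)³ = ((-3 + 1)²)³ = ((-2)²)³ = 4³ = 64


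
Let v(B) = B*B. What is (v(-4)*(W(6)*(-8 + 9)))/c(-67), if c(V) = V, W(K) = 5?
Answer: -80/67 ≈ -1.1940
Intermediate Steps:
v(B) = B²
(v(-4)*(W(6)*(-8 + 9)))/c(-67) = ((-4)²*(5*(-8 + 9)))/(-67) = (16*(5*1))*(-1/67) = (16*5)*(-1/67) = 80*(-1/67) = -80/67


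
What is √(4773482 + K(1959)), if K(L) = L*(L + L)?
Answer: 2*√3112211 ≈ 3528.3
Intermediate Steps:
K(L) = 2*L² (K(L) = L*(2*L) = 2*L²)
√(4773482 + K(1959)) = √(4773482 + 2*1959²) = √(4773482 + 2*3837681) = √(4773482 + 7675362) = √12448844 = 2*√3112211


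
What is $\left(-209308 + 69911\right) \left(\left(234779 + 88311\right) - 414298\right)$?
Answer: $12714121576$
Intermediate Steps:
$\left(-209308 + 69911\right) \left(\left(234779 + 88311\right) - 414298\right) = - 139397 \left(323090 - 414298\right) = \left(-139397\right) \left(-91208\right) = 12714121576$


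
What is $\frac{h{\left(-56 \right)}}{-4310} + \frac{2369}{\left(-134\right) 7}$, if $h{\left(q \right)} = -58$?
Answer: $- \frac{5077993}{2021390} \approx -2.5121$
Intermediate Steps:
$\frac{h{\left(-56 \right)}}{-4310} + \frac{2369}{\left(-134\right) 7} = - \frac{58}{-4310} + \frac{2369}{\left(-134\right) 7} = \left(-58\right) \left(- \frac{1}{4310}\right) + \frac{2369}{-938} = \frac{29}{2155} + 2369 \left(- \frac{1}{938}\right) = \frac{29}{2155} - \frac{2369}{938} = - \frac{5077993}{2021390}$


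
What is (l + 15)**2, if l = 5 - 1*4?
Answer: 256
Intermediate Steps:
l = 1 (l = 5 - 4 = 1)
(l + 15)**2 = (1 + 15)**2 = 16**2 = 256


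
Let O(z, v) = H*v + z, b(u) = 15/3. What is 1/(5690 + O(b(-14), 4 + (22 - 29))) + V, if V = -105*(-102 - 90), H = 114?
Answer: 107916481/5353 ≈ 20160.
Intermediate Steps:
b(u) = 5 (b(u) = 15*(⅓) = 5)
O(z, v) = z + 114*v (O(z, v) = 114*v + z = z + 114*v)
V = 20160 (V = -105*(-192) = 20160)
1/(5690 + O(b(-14), 4 + (22 - 29))) + V = 1/(5690 + (5 + 114*(4 + (22 - 29)))) + 20160 = 1/(5690 + (5 + 114*(4 - 7))) + 20160 = 1/(5690 + (5 + 114*(-3))) + 20160 = 1/(5690 + (5 - 342)) + 20160 = 1/(5690 - 337) + 20160 = 1/5353 + 20160 = 107916481/5353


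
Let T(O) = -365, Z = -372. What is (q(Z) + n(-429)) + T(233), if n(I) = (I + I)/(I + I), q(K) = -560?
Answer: -924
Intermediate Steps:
n(I) = 1 (n(I) = (2*I)/((2*I)) = (2*I)*(1/(2*I)) = 1)
(q(Z) + n(-429)) + T(233) = (-560 + 1) - 365 = -559 - 365 = -924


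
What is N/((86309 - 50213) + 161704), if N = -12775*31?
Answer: -15841/7912 ≈ -2.0021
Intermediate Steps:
N = -396025
N/((86309 - 50213) + 161704) = -396025/((86309 - 50213) + 161704) = -396025/(36096 + 161704) = -396025/197800 = -396025*1/197800 = -15841/7912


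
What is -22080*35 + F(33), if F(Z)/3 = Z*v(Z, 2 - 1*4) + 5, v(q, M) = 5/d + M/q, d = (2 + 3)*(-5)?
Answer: -3864054/5 ≈ -7.7281e+5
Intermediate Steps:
d = -25 (d = 5*(-5) = -25)
v(q, M) = -⅕ + M/q (v(q, M) = 5/(-25) + M/q = 5*(-1/25) + M/q = -⅕ + M/q)
F(Z) = 9 - 3*Z/5 (F(Z) = 3*(Z*(((2 - 1*4) - Z/5)/Z) + 5) = 3*(Z*(((2 - 4) - Z/5)/Z) + 5) = 3*(Z*((-2 - Z/5)/Z) + 5) = 3*((-2 - Z/5) + 5) = 3*(3 - Z/5) = 9 - 3*Z/5)
-22080*35 + F(33) = -22080*35 + (9 - ⅗*33) = -1104*700 + (9 - 99/5) = -772800 - 54/5 = -3864054/5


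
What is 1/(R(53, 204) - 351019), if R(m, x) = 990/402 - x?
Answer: -67/23531776 ≈ -2.8472e-6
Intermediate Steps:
R(m, x) = 165/67 - x (R(m, x) = 990*(1/402) - x = 165/67 - x)
1/(R(53, 204) - 351019) = 1/((165/67 - 1*204) - 351019) = 1/((165/67 - 204) - 351019) = 1/(-13503/67 - 351019) = 1/(-23531776/67) = -67/23531776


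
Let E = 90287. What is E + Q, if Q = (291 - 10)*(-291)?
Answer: 8516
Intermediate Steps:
Q = -81771 (Q = 281*(-291) = -81771)
E + Q = 90287 - 81771 = 8516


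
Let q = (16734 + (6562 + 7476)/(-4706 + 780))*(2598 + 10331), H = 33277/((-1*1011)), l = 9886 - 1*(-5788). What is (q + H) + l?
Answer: 429313701980168/1984593 ≈ 2.1632e+8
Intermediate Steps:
l = 15674 (l = 9886 + 5788 = 15674)
H = -33277/1011 (H = 33277/(-1011) = 33277*(-1/1011) = -33277/1011 ≈ -32.915)
q = 424611929567/1963 (q = (16734 + 14038/(-3926))*12929 = (16734 + 14038*(-1/3926))*12929 = (16734 - 7019/1963)*12929 = (32841823/1963)*12929 = 424611929567/1963 ≈ 2.1631e+8)
(q + H) + l = (424611929567/1963 - 33277/1011) + 15674 = 429282595469486/1984593 + 15674 = 429313701980168/1984593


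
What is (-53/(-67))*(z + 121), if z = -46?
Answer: 3975/67 ≈ 59.328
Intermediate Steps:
(-53/(-67))*(z + 121) = (-53/(-67))*(-46 + 121) = -53*(-1/67)*75 = (53/67)*75 = 3975/67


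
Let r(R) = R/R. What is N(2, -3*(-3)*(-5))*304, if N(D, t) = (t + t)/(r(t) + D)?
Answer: -9120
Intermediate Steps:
r(R) = 1
N(D, t) = 2*t/(1 + D) (N(D, t) = (t + t)/(1 + D) = (2*t)/(1 + D) = 2*t/(1 + D))
N(2, -3*(-3)*(-5))*304 = (2*(-3*(-3)*(-5))/(1 + 2))*304 = (2*(9*(-5))/3)*304 = (2*(-45)*(⅓))*304 = -30*304 = -9120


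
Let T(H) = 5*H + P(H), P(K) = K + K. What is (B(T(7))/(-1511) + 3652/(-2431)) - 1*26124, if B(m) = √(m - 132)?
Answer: -5773736/221 - I*√83/1511 ≈ -26126.0 - 0.0060294*I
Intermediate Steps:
P(K) = 2*K
T(H) = 7*H (T(H) = 5*H + 2*H = 7*H)
B(m) = √(-132 + m)
(B(T(7))/(-1511) + 3652/(-2431)) - 1*26124 = (√(-132 + 7*7)/(-1511) + 3652/(-2431)) - 1*26124 = (√(-132 + 49)*(-1/1511) + 3652*(-1/2431)) - 26124 = (√(-83)*(-1/1511) - 332/221) - 26124 = ((I*√83)*(-1/1511) - 332/221) - 26124 = (-I*√83/1511 - 332/221) - 26124 = (-332/221 - I*√83/1511) - 26124 = -5773736/221 - I*√83/1511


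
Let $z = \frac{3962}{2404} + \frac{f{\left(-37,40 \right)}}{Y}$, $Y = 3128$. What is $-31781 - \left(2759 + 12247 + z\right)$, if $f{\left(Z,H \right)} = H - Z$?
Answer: $- \frac{87959335897}{1879928} \approx -46789.0$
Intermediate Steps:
$z = \frac{3144561}{1879928}$ ($z = \frac{3962}{2404} + \frac{40 - -37}{3128} = 3962 \cdot \frac{1}{2404} + \left(40 + 37\right) \frac{1}{3128} = \frac{1981}{1202} + 77 \cdot \frac{1}{3128} = \frac{1981}{1202} + \frac{77}{3128} = \frac{3144561}{1879928} \approx 1.6727$)
$-31781 - \left(2759 + 12247 + z\right) = -31781 - \left(\frac{5189865913}{1879928} + 12247\right) = -31781 - \frac{28213344129}{1879928} = - \frac{87959335897}{1879928}$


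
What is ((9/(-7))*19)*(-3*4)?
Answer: 2052/7 ≈ 293.14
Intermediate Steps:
((9/(-7))*19)*(-3*4) = ((9*(-⅐))*19)*(-12) = -9/7*19*(-12) = -171/7*(-12) = 2052/7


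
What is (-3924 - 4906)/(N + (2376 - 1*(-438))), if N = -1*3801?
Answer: 8830/987 ≈ 8.9463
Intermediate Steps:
N = -3801
(-3924 - 4906)/(N + (2376 - 1*(-438))) = (-3924 - 4906)/(-3801 + (2376 - 1*(-438))) = -8830/(-3801 + (2376 + 438)) = -8830/(-3801 + 2814) = -8830/(-987) = -8830*(-1/987) = 8830/987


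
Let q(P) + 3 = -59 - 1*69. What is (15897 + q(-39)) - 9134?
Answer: 6632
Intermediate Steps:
q(P) = -131 (q(P) = -3 + (-59 - 1*69) = -3 + (-59 - 69) = -3 - 128 = -131)
(15897 + q(-39)) - 9134 = (15897 - 131) - 9134 = 15766 - 9134 = 6632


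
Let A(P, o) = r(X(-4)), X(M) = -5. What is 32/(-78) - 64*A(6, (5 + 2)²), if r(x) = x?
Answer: 12464/39 ≈ 319.59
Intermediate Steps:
A(P, o) = -5
32/(-78) - 64*A(6, (5 + 2)²) = 32/(-78) - 64*(-5) = 32*(-1/78) + 320 = -16/39 + 320 = 12464/39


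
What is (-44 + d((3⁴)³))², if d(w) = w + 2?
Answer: 282384897201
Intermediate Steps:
d(w) = 2 + w
(-44 + d((3⁴)³))² = (-44 + (2 + (3⁴)³))² = (-44 + (2 + 81³))² = (-44 + (2 + 531441))² = (-44 + 531443)² = 531399² = 282384897201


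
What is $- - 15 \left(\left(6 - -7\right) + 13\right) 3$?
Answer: $1170$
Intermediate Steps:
$- - 15 \left(\left(6 - -7\right) + 13\right) 3 = - - 15 \left(\left(6 + 7\right) + 13\right) 3 = - - 15 \left(13 + 13\right) 3 = - \left(-15\right) 26 \cdot 3 = - \left(-390\right) 3 = \left(-1\right) \left(-1170\right) = 1170$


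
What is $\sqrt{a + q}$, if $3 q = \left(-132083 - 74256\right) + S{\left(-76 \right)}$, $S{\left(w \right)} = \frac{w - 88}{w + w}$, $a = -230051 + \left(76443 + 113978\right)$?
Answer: $\frac{i \sqrt{1408887354}}{114} \approx 329.26 i$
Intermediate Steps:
$a = -39630$ ($a = -230051 + 190421 = -39630$)
$S{\left(w \right)} = \frac{-88 + w}{2 w}$
$q = - \frac{7840841}{114}$ ($q = \frac{\left(-132083 - 74256\right) + \frac{-88 - 76}{2 \left(-76\right)}}{3} = \frac{-206339 + \frac{1}{2} \left(- \frac{1}{76}\right) \left(-164\right)}{3} = \frac{-206339 + \frac{41}{38}}{3} = \frac{1}{3} \left(- \frac{7840841}{38}\right) = - \frac{7840841}{114} \approx -68779.0$)
$\sqrt{a + q} = \sqrt{-39630 - \frac{7840841}{114}} = \sqrt{- \frac{12358661}{114}} = \frac{i \sqrt{1408887354}}{114}$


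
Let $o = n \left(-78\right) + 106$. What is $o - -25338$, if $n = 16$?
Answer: $24196$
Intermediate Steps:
$o = -1142$ ($o = 16 \left(-78\right) + 106 = -1248 + 106 = -1142$)
$o - -25338 = -1142 - -25338 = -1142 + 25338 = 24196$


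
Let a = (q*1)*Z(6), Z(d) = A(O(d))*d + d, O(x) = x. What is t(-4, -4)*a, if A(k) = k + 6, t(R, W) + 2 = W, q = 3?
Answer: -1404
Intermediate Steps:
t(R, W) = -2 + W
A(k) = 6 + k
Z(d) = d + d*(6 + d) (Z(d) = (6 + d)*d + d = d*(6 + d) + d = d + d*(6 + d))
a = 234 (a = (3*1)*(6*(7 + 6)) = 3*(6*13) = 3*78 = 234)
t(-4, -4)*a = (-2 - 4)*234 = -6*234 = -1404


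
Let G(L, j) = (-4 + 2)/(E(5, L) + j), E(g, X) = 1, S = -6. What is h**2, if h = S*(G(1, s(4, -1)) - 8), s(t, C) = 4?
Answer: 63504/25 ≈ 2540.2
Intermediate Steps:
G(L, j) = -2/(1 + j) (G(L, j) = (-4 + 2)/(1 + j) = -2/(1 + j))
h = 252/5 (h = -6*(-2/(1 + 4) - 8) = -6*(-2/5 - 8) = -6*(-42/5) = 252/5 ≈ 50.400)
h**2 = (252/5)**2 = 63504/25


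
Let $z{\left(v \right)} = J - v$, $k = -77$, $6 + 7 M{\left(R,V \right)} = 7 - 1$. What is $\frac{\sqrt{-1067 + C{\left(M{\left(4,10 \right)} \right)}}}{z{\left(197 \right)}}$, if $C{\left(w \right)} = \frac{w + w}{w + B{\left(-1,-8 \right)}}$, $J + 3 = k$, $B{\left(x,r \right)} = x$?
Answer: $- \frac{i \sqrt{1067}}{277} \approx - 0.11792 i$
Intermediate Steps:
$M{\left(R,V \right)} = 0$ ($M{\left(R,V \right)} = - \frac{6}{7} + \frac{7 - 1}{7} = - \frac{6}{7} + \frac{1}{7} \cdot 6 = - \frac{6}{7} + \frac{6}{7} = 0$)
$J = -80$ ($J = -3 - 77 = -80$)
$C{\left(w \right)} = \frac{2 w}{-1 + w}$ ($C{\left(w \right)} = \frac{w + w}{w - 1} = \frac{2 w}{-1 + w}$)
$z{\left(v \right)} = -80 - v$
$\frac{\sqrt{-1067 + C{\left(M{\left(4,10 \right)} \right)}}}{z{\left(197 \right)}} = \frac{\sqrt{-1067 + 2 \cdot 0 \frac{1}{-1 + 0}}}{-80 - 197} = \frac{\sqrt{-1067 + 2 \cdot 0 \frac{1}{-1}}}{-80 - 197} = \frac{\sqrt{-1067 + 2 \cdot 0 \left(-1\right)}}{-277} = \sqrt{-1067 + 0} \left(- \frac{1}{277}\right) = \sqrt{-1067} \left(- \frac{1}{277}\right) = i \sqrt{1067} \left(- \frac{1}{277}\right) = - \frac{i \sqrt{1067}}{277}$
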